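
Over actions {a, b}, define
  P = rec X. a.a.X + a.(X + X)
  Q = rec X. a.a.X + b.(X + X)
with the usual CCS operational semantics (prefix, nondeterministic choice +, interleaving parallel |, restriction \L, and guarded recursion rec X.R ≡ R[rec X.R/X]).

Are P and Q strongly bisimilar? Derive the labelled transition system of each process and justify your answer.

Reachable graph of P (3 states):
  p0 = rec X. a.a.X + a.(X + X) :: —a→ p1, —a→ p2
  p1 = (rec X. a.a.X + a.(X + X)) + (rec X. a.a.X + a.(X + X)) :: —a→ p1, —a→ p2
  p2 = a.(rec X. a.a.X + a.(X + X)) :: —a→ p0
Reachable graph of Q (3 states):
  q0 = rec X. a.a.X + b.(X + X) :: —a→ q1, —b→ q2
  q1 = a.(rec X. a.a.X + b.(X + X)) :: —a→ q0
  q2 = (rec X. a.a.X + b.(X + X)) + (rec X. a.a.X + b.(X + X)) :: —a→ q1, —b→ q2
Coarsest stable partition (strong bisimilarity classes):
  B0 = {p0, p1, p2}
  B1 = {q0, q2}
  B2 = {q1}
p0 ∈ B0, q0 ∈ B1 → different blocks

not bisimilar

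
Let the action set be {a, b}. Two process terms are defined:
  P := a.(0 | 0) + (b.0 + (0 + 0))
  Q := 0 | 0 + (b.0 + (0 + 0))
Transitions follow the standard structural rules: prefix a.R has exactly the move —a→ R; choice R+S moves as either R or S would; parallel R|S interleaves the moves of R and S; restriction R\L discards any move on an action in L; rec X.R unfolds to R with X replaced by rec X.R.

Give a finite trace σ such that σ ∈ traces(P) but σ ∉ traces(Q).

P's transition system — 3 states:
  u0 = a.(0 | 0) + (b.0 + (0 + 0)) has moves --a--▸ u1, --b--▸ u2
  u1 = 0 | 0 has moves ∅
  u2 = 0 has moves ∅
Q's transition system — 2 states:
  v0 = 0 | 0 + (b.0 + (0 + 0)) has moves --b--▸ v1
  v1 = 0 has moves ∅
Trace ⟨a⟩ through P, begin at {u0}:
  after a @ step 1: {u1}
  ✓ P
Trace ⟨a⟩ through Q, begin at {v0}:
  after a @ step 1: no successor for Q

a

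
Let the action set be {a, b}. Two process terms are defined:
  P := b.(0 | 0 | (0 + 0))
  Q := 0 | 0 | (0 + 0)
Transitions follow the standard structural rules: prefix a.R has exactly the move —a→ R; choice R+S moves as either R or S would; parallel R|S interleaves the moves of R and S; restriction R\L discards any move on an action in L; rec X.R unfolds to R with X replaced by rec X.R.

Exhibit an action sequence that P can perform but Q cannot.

LTS(P): 2 reachable states
  m0 = b.(0 | 0 | (0 + 0)) has moves --b--▸ m1
  m1 = 0 | 0 | (0 + 0) has moves stopped
LTS(Q): 1 reachable states
  n0 = 0 | 0 | (0 + 0) has moves stopped
Run σ = ⟨b⟩ on P: start {m0}
  step 1 (b): {m1}
  — P admits the full trace.
Run σ = ⟨b⟩ on Q: start {n0}
  step 1 (b): ∅  — Q cannot continue

b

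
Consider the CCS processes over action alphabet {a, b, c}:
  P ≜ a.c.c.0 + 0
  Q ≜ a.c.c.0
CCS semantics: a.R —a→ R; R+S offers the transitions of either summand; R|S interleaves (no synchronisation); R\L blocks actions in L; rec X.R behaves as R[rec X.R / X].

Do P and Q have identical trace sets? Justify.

YES

P's transition system — 4 states:
  p0 = a.c.c.0 + 0 :: -a-> p1
  p1 = c.c.0 :: -c-> p2
  p2 = c.0 :: -c-> p3
  p3 = 0 :: deadlocked
Q's transition system — 4 states:
  q0 = a.c.c.0 :: -a-> q1
  q1 = c.c.0 :: -c-> q2
  q2 = c.0 :: -c-> q3
  q3 = 0 :: deadlocked
Bisimilarity quotient blocks:
  B0 = {p0, q0}
  B1 = {p1, q1}
  B2 = {p2, q2}
  B3 = {p3, q3}
p0 ∈ B0, q0 ∈ B0 → same block
Bisimilar ⇒ trace-equivalent.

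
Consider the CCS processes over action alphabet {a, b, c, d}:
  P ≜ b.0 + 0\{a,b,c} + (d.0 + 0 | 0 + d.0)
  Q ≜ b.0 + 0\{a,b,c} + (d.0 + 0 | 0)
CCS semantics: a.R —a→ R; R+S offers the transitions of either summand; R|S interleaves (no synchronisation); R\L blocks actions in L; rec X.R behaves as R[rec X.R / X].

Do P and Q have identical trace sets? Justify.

YES

P's transition system — 2 states:
  m0 = b.0 + 0\{a,b,c} + (d.0 + 0 | 0 + d.0) | =b=> m1, =d=> m1
  m1 = 0 | stopped
Q's transition system — 2 states:
  n0 = b.0 + 0\{a,b,c} + (d.0 + 0 | 0) | =b=> n1, =d=> n1
  n1 = 0 | stopped
Bisimilarity quotient blocks:
  B0 = {m0, n0}
  B1 = {m1, n1}
m0 ∈ B0, n0 ∈ B0 → same block
Bisimilar ⇒ trace-equivalent.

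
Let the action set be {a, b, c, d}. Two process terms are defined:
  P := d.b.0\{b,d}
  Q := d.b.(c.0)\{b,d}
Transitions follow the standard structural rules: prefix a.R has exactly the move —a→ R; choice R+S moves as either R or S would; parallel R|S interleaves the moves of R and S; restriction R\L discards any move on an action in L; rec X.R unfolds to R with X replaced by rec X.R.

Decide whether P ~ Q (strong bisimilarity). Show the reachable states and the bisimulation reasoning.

P ≁ Q

Reachable graph of P (3 states):
  s0 = d.b.0\{b,d} has moves =d=> s1
  s1 = b.0\{b,d} has moves =b=> s2
  s2 = 0\{b,d} has moves deadlocked
Reachable graph of Q (4 states):
  t0 = d.b.(c.0)\{b,d} has moves =d=> t1
  t1 = b.(c.0)\{b,d} has moves =b=> t2
  t2 = (c.0)\{b,d} has moves =c=> t3
  t3 = 0\{b,d} has moves deadlocked
Bisimilarity quotient blocks:
  B0 = {s0}
  B1 = {s1}
  B2 = {s2, t3}
  B3 = {t0}
  B4 = {t1}
  B5 = {t2}
s0 ∈ B0, t0 ∈ B3 → different blocks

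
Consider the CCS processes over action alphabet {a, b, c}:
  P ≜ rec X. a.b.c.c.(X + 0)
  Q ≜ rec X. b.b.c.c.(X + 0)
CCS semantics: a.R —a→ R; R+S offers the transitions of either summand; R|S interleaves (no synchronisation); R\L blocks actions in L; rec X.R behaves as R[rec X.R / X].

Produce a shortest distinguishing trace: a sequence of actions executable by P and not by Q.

a

P's transition system — 5 states:
  u0 = rec X. a.b.c.c.(X + 0) | —a→ u1
  u1 = b.c.c.((rec X. a.b.c.c.(X + 0)) + 0) | —b→ u2
  u2 = c.c.((rec X. a.b.c.c.(X + 0)) + 0) | —c→ u3
  u3 = c.((rec X. a.b.c.c.(X + 0)) + 0) | —c→ u4
  u4 = (rec X. a.b.c.c.(X + 0)) + 0 | —a→ u1
Q's transition system — 5 states:
  v0 = rec X. b.b.c.c.(X + 0) | —b→ v1
  v1 = b.c.c.((rec X. b.b.c.c.(X + 0)) + 0) | —b→ v2
  v2 = c.c.((rec X. b.b.c.c.(X + 0)) + 0) | —c→ v3
  v3 = c.((rec X. b.b.c.c.(X + 0)) + 0) | —c→ v4
  v4 = (rec X. b.b.c.c.(X + 0)) + 0 | —b→ v1
Run σ = ⟨a⟩ on P: start {u0}
  [1] a ⇒ {u1}
  P completes σ.
Run σ = ⟨a⟩ on Q: start {v0}
  [1] a ⇒ ∅ (Q stuck)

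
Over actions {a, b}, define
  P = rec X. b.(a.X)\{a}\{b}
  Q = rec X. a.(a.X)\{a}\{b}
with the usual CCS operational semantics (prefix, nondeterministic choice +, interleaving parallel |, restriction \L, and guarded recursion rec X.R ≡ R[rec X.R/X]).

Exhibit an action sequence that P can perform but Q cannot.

Reachable graph of P (2 states):
  u0 = rec X. b.(a.X)\{a}\{b} | ··b··> u1
  u1 = (a.(rec X. b.(a.X)\{a}\{b}))\{a}\{b} | deadlocked
Reachable graph of Q (2 states):
  v0 = rec X. a.(a.X)\{a}\{b} | ··a··> v1
  v1 = (a.(rec X. a.(a.X)\{a}\{b}))\{a}\{b} | deadlocked
Run σ = ⟨b⟩ on P: start {u0}
  after b @ step 1: {u1}
  ✓ P
Run σ = ⟨b⟩ on Q: start {v0}
  after b @ step 1: ∅ (Q stuck)

b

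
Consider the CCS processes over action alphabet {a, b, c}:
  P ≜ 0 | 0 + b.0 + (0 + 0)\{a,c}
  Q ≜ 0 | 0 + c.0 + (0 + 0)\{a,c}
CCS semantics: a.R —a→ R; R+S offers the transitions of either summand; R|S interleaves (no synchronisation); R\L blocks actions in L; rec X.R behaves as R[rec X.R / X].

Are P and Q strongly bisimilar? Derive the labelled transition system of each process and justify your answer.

not bisimilar

LTS(P): 2 reachable states
  m0 = 0 | 0 + b.0 + (0 + 0)\{a,c} :: =b=> m1
  m1 = 0 :: ∅
LTS(Q): 2 reachable states
  n0 = 0 | 0 + c.0 + (0 + 0)\{a,c} :: =c=> n1
  n1 = 0 :: ∅
Partition-refinement fixed point:
  B0 = {m0}
  B1 = {m1, n1}
  B2 = {n0}
m0 ∈ B0, n0 ∈ B2 → different blocks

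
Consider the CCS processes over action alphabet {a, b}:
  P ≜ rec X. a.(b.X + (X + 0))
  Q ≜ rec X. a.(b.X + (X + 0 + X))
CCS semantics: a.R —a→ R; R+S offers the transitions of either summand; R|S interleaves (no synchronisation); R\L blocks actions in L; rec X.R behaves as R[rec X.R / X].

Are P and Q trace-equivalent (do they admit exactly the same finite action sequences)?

LTS(P): 2 reachable states
  m0 = rec X. a.(b.X + (X + 0)) has moves —a→ m1
  m1 = b.(rec X. a.(b.X + (X + 0))) + ((rec X. a.(b.X + (X + 0))) + 0) has moves —a→ m1, —b→ m0
LTS(Q): 2 reachable states
  n0 = rec X. a.(b.X + (X + 0 + X)) has moves —a→ n1
  n1 = b.(rec X. a.(b.X + (X + 0 + X))) + ((rec X. a.(b.X + (X + 0 + X))) + 0 + (rec X. a.(b.X + (X + 0 + X)))) has moves —a→ n1, —b→ n0
Bisimilarity quotient blocks:
  B0 = {m0, n0}
  B1 = {m1, n1}
m0 ∈ B0, n0 ∈ B0 → same block
Bisimilar ⇒ trace-equivalent.

trace-equivalent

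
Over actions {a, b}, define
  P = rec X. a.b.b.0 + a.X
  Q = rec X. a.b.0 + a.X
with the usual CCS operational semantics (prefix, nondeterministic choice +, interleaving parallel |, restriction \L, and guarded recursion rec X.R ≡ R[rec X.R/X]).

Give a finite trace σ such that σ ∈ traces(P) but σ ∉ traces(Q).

abb

P's transition system — 4 states:
  p0 = rec X. a.b.b.0 + a.X → -a-> p0, -a-> p1
  p1 = b.b.0 → -b-> p2
  p2 = b.0 → -b-> p3
  p3 = 0 → ·
Q's transition system — 3 states:
  q0 = rec X. a.b.0 + a.X → -a-> q0, -a-> q1
  q1 = b.0 → -b-> q2
  q2 = 0 → ·
Trace ⟨abb⟩ through P, begin at {p0}:
  [1] a ⇒ {p0, p1}
  [2] b ⇒ {p2}
  [3] b ⇒ {p3}
  ✓ P
Trace ⟨abb⟩ through Q, begin at {q0}:
  [1] a ⇒ {q0, q1}
  [2] b ⇒ {q2}
  [3] b ⇒ no successor for Q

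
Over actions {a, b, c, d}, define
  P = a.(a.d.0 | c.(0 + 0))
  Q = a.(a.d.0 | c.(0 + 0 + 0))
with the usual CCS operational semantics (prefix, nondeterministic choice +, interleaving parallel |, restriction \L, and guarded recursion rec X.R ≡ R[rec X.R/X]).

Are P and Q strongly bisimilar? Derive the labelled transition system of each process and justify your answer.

bisimilar

Reachable graph of P (7 states):
  s0 = a.(a.d.0 | c.(0 + 0)) → --a--▸ s1
  s1 = a.d.0 | c.(0 + 0) → --a--▸ s2, --c--▸ s3
  s2 = d.0 | c.(0 + 0) → --c--▸ s4, --d--▸ s5
  s3 = a.d.0 | (0 + 0) → --a--▸ s4
  s4 = d.0 | (0 + 0) → --d--▸ s6
  s5 = 0 | c.(0 + 0) → --c--▸ s6
  s6 = 0 | (0 + 0) → deadlocked
Reachable graph of Q (7 states):
  t0 = a.(a.d.0 | c.(0 + 0 + 0)) → --a--▸ t1
  t1 = a.d.0 | c.(0 + 0 + 0) → --a--▸ t2, --c--▸ t3
  t2 = d.0 | c.(0 + 0 + 0) → --c--▸ t4, --d--▸ t5
  t3 = a.d.0 | (0 + 0 + 0) → --a--▸ t4
  t4 = d.0 | (0 + 0 + 0) → --d--▸ t6
  t5 = 0 | c.(0 + 0 + 0) → --c--▸ t6
  t6 = 0 | (0 + 0 + 0) → deadlocked
Bisimilarity quotient blocks:
  B0 = {s0, t0}
  B1 = {s1, t1}
  B2 = {s2, t2}
  B3 = {s5, t5}
  B4 = {s6, t6}
  B5 = {s4, t4}
  B6 = {s3, t3}
s0 ∈ B0, t0 ∈ B0 → same block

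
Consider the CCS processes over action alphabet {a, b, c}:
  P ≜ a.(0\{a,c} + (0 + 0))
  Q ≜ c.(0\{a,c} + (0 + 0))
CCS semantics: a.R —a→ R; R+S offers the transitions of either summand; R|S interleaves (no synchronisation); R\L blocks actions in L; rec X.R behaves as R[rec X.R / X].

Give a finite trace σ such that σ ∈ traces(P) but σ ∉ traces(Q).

a

LTS(P): 2 reachable states
  p0 = a.(0\{a,c} + (0 + 0)) :: -a-> p1
  p1 = 0\{a,c} + (0 + 0) :: stopped
LTS(Q): 2 reachable states
  q0 = c.(0\{a,c} + (0 + 0)) :: -c-> q1
  q1 = 0\{a,c} + (0 + 0) :: stopped
Trace ⟨a⟩ through P, begin at {p0}:
  step 1 (a): {p1}
  — P admits the full trace.
Trace ⟨a⟩ through Q, begin at {q0}:
  step 1 (a): no successor for Q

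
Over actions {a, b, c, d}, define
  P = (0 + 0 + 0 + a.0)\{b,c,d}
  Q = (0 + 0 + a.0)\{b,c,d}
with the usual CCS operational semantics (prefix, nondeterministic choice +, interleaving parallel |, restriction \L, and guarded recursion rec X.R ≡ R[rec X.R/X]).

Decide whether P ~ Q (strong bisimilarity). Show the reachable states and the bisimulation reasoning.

P's transition system — 2 states:
  p0 = (0 + 0 + 0 + a.0)\{b,c,d} :: =a=> p1
  p1 = 0\{b,c,d} :: ∅
Q's transition system — 2 states:
  q0 = (0 + 0 + a.0)\{b,c,d} :: =a=> q1
  q1 = 0\{b,c,d} :: ∅
Bisimilarity quotient blocks:
  B0 = {p0, q0}
  B1 = {p1, q1}
p0 ∈ B0, q0 ∈ B0 → same block

P ~ Q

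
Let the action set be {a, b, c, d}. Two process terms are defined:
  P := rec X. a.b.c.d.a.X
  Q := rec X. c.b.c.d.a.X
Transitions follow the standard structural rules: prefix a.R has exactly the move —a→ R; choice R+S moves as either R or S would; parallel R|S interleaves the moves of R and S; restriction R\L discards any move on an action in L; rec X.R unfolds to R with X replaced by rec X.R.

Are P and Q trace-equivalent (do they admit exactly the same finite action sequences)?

Reachable graph of P (5 states):
  u0 = rec X. a.b.c.d.a.X → -a-> u1
  u1 = b.c.d.a.(rec X. a.b.c.d.a.X) → -b-> u2
  u2 = c.d.a.(rec X. a.b.c.d.a.X) → -c-> u3
  u3 = d.a.(rec X. a.b.c.d.a.X) → -d-> u4
  u4 = a.(rec X. a.b.c.d.a.X) → -a-> u0
Reachable graph of Q (5 states):
  v0 = rec X. c.b.c.d.a.X → -c-> v1
  v1 = b.c.d.a.(rec X. c.b.c.d.a.X) → -b-> v2
  v2 = c.d.a.(rec X. c.b.c.d.a.X) → -c-> v3
  v3 = d.a.(rec X. c.b.c.d.a.X) → -d-> v4
  v4 = a.(rec X. c.b.c.d.a.X) → -a-> v0
Run σ = ⟨a⟩ on P: start {u0}
  step 1 (a): {u1}
  — P admits the full trace.
Run σ = ⟨a⟩ on Q: start {v0}
  step 1 (a): ∅  — Q cannot continue

trace-distinct — witness ⟨a⟩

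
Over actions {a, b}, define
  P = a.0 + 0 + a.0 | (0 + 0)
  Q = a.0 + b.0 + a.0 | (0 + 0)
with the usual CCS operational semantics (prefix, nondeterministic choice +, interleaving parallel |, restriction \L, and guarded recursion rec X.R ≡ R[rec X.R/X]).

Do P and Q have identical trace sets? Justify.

NO — witness ⟨b⟩

P's transition system — 3 states:
  p0 = a.0 + 0 + a.0 | (0 + 0) ⊢ --a--▸ p1, --a--▸ p2
  p1 = 0 ⊢ ∅
  p2 = 0 | (0 + 0) ⊢ ∅
Q's transition system — 3 states:
  q0 = a.0 + b.0 + a.0 | (0 + 0) ⊢ --a--▸ q1, --a--▸ q2, --b--▸ q1
  q1 = 0 ⊢ ∅
  q2 = 0 | (0 + 0) ⊢ ∅
Run σ = ⟨b⟩ on Q: start {q0}
  [1] b ⇒ {q1}
  — Q admits the full trace.
Run σ = ⟨b⟩ on P: start {p0}
  [1] b ⇒ ∅  — P cannot continue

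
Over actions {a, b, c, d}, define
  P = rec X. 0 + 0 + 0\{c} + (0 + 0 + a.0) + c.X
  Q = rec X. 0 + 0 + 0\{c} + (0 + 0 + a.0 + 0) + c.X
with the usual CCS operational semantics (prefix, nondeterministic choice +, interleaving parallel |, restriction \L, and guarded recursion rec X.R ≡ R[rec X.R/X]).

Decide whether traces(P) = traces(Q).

P's transition system — 2 states:
  p0 = rec X. 0 + 0 + 0\{c} + (0 + 0 + a.0) + c.X | ··a··> p1, ··c··> p0
  p1 = 0 | ·
Q's transition system — 2 states:
  q0 = rec X. 0 + 0 + 0\{c} + (0 + 0 + a.0 + 0) + c.X | ··a··> q1, ··c··> q0
  q1 = 0 | ·
Bisimilarity quotient blocks:
  B0 = {p0, q0}
  B1 = {p1, q1}
p0 ∈ B0, q0 ∈ B0 → same block
Bisimilar ⇒ trace-equivalent.

YES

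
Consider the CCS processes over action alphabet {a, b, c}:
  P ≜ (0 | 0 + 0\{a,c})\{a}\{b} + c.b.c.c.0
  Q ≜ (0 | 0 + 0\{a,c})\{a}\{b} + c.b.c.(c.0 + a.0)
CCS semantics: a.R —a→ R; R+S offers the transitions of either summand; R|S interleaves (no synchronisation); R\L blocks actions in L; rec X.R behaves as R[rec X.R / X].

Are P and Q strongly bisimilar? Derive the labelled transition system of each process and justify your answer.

Reachable graph of P (5 states):
  p0 = (0 | 0 + 0\{a,c})\{a}\{b} + c.b.c.c.0 :: —c→ p1
  p1 = b.c.c.0 :: —b→ p2
  p2 = c.c.0 :: —c→ p3
  p3 = c.0 :: —c→ p4
  p4 = 0 :: stopped
Reachable graph of Q (5 states):
  q0 = (0 | 0 + 0\{a,c})\{a}\{b} + c.b.c.(c.0 + a.0) :: —c→ q1
  q1 = b.c.(c.0 + a.0) :: —b→ q2
  q2 = c.(c.0 + a.0) :: —c→ q3
  q3 = c.0 + a.0 :: —a→ q4, —c→ q4
  q4 = 0 :: stopped
Coarsest stable partition (strong bisimilarity classes):
  B0 = {p0}
  B1 = {p1}
  B2 = {p2}
  B3 = {p3}
  B4 = {p4, q4}
  B5 = {q0}
  B6 = {q1}
  B7 = {q2}
  B8 = {q3}
p0 ∈ B0, q0 ∈ B5 → different blocks

not bisimilar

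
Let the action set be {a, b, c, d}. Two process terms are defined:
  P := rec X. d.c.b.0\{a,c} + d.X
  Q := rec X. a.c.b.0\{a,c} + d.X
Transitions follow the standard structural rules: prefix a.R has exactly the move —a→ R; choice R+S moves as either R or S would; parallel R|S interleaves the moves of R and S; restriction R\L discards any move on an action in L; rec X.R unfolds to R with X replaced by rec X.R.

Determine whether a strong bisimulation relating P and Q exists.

P ≁ Q

Reachable graph of P (4 states):
  u0 = rec X. d.c.b.0\{a,c} + d.X ⊢ -d-> u0, -d-> u1
  u1 = c.b.0\{a,c} ⊢ -c-> u2
  u2 = b.0\{a,c} ⊢ -b-> u3
  u3 = 0\{a,c} ⊢ ·
Reachable graph of Q (4 states):
  v0 = rec X. a.c.b.0\{a,c} + d.X ⊢ -a-> v1, -d-> v0
  v1 = c.b.0\{a,c} ⊢ -c-> v2
  v2 = b.0\{a,c} ⊢ -b-> v3
  v3 = 0\{a,c} ⊢ ·
Coarsest stable partition (strong bisimilarity classes):
  B0 = {u0}
  B1 = {u1, v1}
  B2 = {u2, v2}
  B3 = {u3, v3}
  B4 = {v0}
u0 ∈ B0, v0 ∈ B4 → different blocks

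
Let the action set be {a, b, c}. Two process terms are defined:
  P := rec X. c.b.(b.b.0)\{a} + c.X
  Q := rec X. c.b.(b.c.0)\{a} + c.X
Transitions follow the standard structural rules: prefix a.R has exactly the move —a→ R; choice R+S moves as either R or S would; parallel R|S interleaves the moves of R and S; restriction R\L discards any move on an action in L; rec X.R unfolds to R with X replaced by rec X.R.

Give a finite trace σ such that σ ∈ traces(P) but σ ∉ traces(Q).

P's transition system — 5 states:
  u0 = rec X. c.b.(b.b.0)\{a} + c.X :: -c-> u0, -c-> u1
  u1 = b.(b.b.0)\{a} :: -b-> u2
  u2 = (b.b.0)\{a} :: -b-> u3
  u3 = (b.0)\{a} :: -b-> u4
  u4 = 0\{a} :: ·
Q's transition system — 5 states:
  v0 = rec X. c.b.(b.c.0)\{a} + c.X :: -c-> v0, -c-> v1
  v1 = b.(b.c.0)\{a} :: -b-> v2
  v2 = (b.c.0)\{a} :: -b-> v3
  v3 = (c.0)\{a} :: -c-> v4
  v4 = 0\{a} :: ·
Run σ = ⟨cbbb⟩ on P: start {u0}
  after c @ step 1: {u0, u1}
  after b @ step 2: {u2}
  after b @ step 3: {u3}
  after b @ step 4: {u4}
  — P admits the full trace.
Run σ = ⟨cbbb⟩ on Q: start {v0}
  after c @ step 1: {v0, v1}
  after b @ step 2: {v2}
  after b @ step 3: {v3}
  after b @ step 4: ∅ (Q stuck)

cbbb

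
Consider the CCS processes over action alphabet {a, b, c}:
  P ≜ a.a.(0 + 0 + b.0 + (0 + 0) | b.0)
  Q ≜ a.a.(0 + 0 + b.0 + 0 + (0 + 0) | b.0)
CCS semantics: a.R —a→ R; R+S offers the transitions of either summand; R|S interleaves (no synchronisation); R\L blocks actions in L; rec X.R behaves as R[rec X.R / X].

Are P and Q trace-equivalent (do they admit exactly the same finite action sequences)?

traces(P) = traces(Q)

P's transition system — 5 states:
  m0 = a.a.(0 + 0 + b.0 + (0 + 0) | b.0) → =a=> m1
  m1 = a.(0 + 0 + b.0 + (0 + 0) | b.0) → =a=> m2
  m2 = 0 + 0 + b.0 + (0 + 0) | b.0 → =b=> m3, =b=> m4
  m3 = (0 + 0) | 0 → ·
  m4 = 0 → ·
Q's transition system — 5 states:
  n0 = a.a.(0 + 0 + b.0 + 0 + (0 + 0) | b.0) → =a=> n1
  n1 = a.(0 + 0 + b.0 + 0 + (0 + 0) | b.0) → =a=> n2
  n2 = 0 + 0 + b.0 + 0 + (0 + 0) | b.0 → =b=> n3, =b=> n4
  n3 = (0 + 0) | 0 → ·
  n4 = 0 → ·
Partition-refinement fixed point:
  B0 = {m0, n0}
  B1 = {m1, n1}
  B2 = {m2, n2}
  B3 = {m3, m4, n3, n4}
m0 ∈ B0, n0 ∈ B0 → same block
Bisimilar ⇒ trace-equivalent.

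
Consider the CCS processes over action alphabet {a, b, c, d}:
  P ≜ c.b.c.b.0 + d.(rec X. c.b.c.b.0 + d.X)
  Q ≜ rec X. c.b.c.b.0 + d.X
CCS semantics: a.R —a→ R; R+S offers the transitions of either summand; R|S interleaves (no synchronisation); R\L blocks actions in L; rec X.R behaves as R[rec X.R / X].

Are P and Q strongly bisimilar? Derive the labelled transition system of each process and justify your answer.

P's transition system — 6 states:
  p0 = c.b.c.b.0 + d.(rec X. c.b.c.b.0 + d.X) :: -c-> p1, -d-> p2
  p1 = b.c.b.0 :: -b-> p3
  p2 = rec X. c.b.c.b.0 + d.X :: -c-> p1, -d-> p2
  p3 = c.b.0 :: -c-> p4
  p4 = b.0 :: -b-> p5
  p5 = 0 :: deadlocked
Q's transition system — 5 states:
  q0 = rec X. c.b.c.b.0 + d.X :: -c-> q1, -d-> q0
  q1 = b.c.b.0 :: -b-> q2
  q2 = c.b.0 :: -c-> q3
  q3 = b.0 :: -b-> q4
  q4 = 0 :: deadlocked
Bisimilarity quotient blocks:
  B0 = {p0, p2, q0}
  B1 = {p1, q1}
  B2 = {p3, q2}
  B3 = {p4, q3}
  B4 = {p5, q4}
p0 ∈ B0, q0 ∈ B0 → same block

bisimilar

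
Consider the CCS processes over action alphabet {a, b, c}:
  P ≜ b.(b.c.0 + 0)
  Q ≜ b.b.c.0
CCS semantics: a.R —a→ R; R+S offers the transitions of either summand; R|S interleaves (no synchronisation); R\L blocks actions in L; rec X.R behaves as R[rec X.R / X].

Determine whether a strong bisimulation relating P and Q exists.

bisimilar

Reachable graph of P (4 states):
  m0 = b.(b.c.0 + 0) ⊢ ··b··> m1
  m1 = b.c.0 + 0 ⊢ ··b··> m2
  m2 = c.0 ⊢ ··c··> m3
  m3 = 0 ⊢ deadlocked
Reachable graph of Q (4 states):
  n0 = b.b.c.0 ⊢ ··b··> n1
  n1 = b.c.0 ⊢ ··b··> n2
  n2 = c.0 ⊢ ··c··> n3
  n3 = 0 ⊢ deadlocked
Bisimilarity quotient blocks:
  B0 = {m0, n0}
  B1 = {m1, n1}
  B2 = {m2, n2}
  B3 = {m3, n3}
m0 ∈ B0, n0 ∈ B0 → same block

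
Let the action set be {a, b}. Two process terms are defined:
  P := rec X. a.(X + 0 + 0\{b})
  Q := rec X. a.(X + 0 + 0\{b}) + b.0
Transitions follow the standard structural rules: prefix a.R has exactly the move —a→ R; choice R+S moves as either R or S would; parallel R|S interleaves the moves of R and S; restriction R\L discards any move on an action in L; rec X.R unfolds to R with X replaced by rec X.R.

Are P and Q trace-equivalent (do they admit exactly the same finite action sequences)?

Reachable graph of P (2 states):
  p0 = rec X. a.(X + 0 + 0\{b}) has moves -a-> p1
  p1 = (rec X. a.(X + 0 + 0\{b})) + 0 + 0\{b} has moves -a-> p1
Reachable graph of Q (3 states):
  q0 = rec X. a.(X + 0 + 0\{b}) + b.0 has moves -a-> q1, -b-> q2
  q1 = (rec X. a.(X + 0 + 0\{b}) + b.0) + 0 + 0\{b} has moves -a-> q1, -b-> q2
  q2 = 0 has moves stopped
Trace ⟨b⟩ through Q, begin at {q0}:
  [1] b ⇒ {q2}
  — Q admits the full trace.
Trace ⟨b⟩ through P, begin at {p0}:
  [1] b ⇒ ∅ (P stuck)

trace-distinct — witness ⟨b⟩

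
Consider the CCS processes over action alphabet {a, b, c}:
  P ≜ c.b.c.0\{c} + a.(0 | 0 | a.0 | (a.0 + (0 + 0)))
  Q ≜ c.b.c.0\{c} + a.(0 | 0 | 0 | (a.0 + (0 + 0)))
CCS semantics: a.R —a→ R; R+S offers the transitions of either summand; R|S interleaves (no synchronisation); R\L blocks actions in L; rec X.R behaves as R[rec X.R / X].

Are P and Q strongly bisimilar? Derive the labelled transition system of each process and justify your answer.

Reachable graph of P (8 states):
  p0 = c.b.c.0\{c} + a.(0 | 0 | a.0 | (a.0 + (0 + 0))) ⊢ -a-> p1, -c-> p2
  p1 = 0 | 0 | a.0 | (a.0 + (0 + 0)) ⊢ -a-> p3, -a-> p4
  p2 = b.c.0\{c} ⊢ -b-> p5
  p3 = 0 | 0 | 0 | (a.0 + (0 + 0)) ⊢ -a-> p6
  p4 = 0 | 0 | a.0 | 0 ⊢ -a-> p6
  p5 = c.0\{c} ⊢ -c-> p7
  p6 = 0 | 0 | 0 | 0 ⊢ ∅
  p7 = 0\{c} ⊢ ∅
Reachable graph of Q (6 states):
  q0 = c.b.c.0\{c} + a.(0 | 0 | 0 | (a.0 + (0 + 0))) ⊢ -a-> q1, -c-> q2
  q1 = 0 | 0 | 0 | (a.0 + (0 + 0)) ⊢ -a-> q3
  q2 = b.c.0\{c} ⊢ -b-> q4
  q3 = 0 | 0 | 0 | 0 ⊢ ∅
  q4 = c.0\{c} ⊢ -c-> q5
  q5 = 0\{c} ⊢ ∅
Partition-refinement fixed point:
  B0 = {p0}
  B1 = {p2, q2}
  B2 = {p5, q4}
  B3 = {p6, p7, q3, q5}
  B4 = {p1}
  B5 = {p3, p4, q1}
  B6 = {q0}
p0 ∈ B0, q0 ∈ B6 → different blocks

P ≁ Q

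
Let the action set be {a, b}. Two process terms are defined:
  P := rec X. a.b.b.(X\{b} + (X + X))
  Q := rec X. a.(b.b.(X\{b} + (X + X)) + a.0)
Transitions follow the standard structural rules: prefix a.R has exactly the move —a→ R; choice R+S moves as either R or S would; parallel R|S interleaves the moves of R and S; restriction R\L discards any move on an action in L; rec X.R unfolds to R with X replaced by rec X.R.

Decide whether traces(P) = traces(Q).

NO — witness ⟨aa⟩

Reachable graph of P (5 states):
  s0 = rec X. a.b.b.(X\{b} + (X + X)) ⊢ -a-> s1
  s1 = b.b.((rec X. a.b.b.(X\{b} + (X + X)))\{b} + ((rec X. a.b.b.(X\{b} + (X + X))) + (rec X. a.b.b.(X\{b} + (X + X))))) ⊢ -b-> s2
  s2 = b.((rec X. a.b.b.(X\{b} + (X + X)))\{b} + ((rec X. a.b.b.(X\{b} + (X + X))) + (rec X. a.b.b.(X\{b} + (X + X))))) ⊢ -b-> s3
  s3 = (rec X. a.b.b.(X\{b} + (X + X)))\{b} + ((rec X. a.b.b.(X\{b} + (X + X))) + (rec X. a.b.b.(X\{b} + (X + X)))) ⊢ -a-> s1, -a-> s4
  s4 = (b.b.((rec X. a.b.b.(X\{b} + (X + X)))\{b} + ((rec X. a.b.b.(X\{b} + (X + X))) + (rec X. a.b.b.(X\{b} + (X + X))))))\{b} ⊢ ∅
Reachable graph of Q (7 states):
  t0 = rec X. a.(b.b.(X\{b} + (X + X)) + a.0) ⊢ -a-> t1
  t1 = b.b.((rec X. a.(b.b.(X\{b} + (X + X)) + a.0))\{b} + ((rec X. a.(b.b.(X\{b} + (X + X)) + a.0)) + (rec X. a.(b.b.(X\{b} + (X + X)) + a.0)))) + a.0 ⊢ -a-> t2, -b-> t3
  t2 = 0 ⊢ ∅
  t3 = b.((rec X. a.(b.b.(X\{b} + (X + X)) + a.0))\{b} + ((rec X. a.(b.b.(X\{b} + (X + X)) + a.0)) + (rec X. a.(b.b.(X\{b} + (X + X)) + a.0)))) ⊢ -b-> t4
  t4 = (rec X. a.(b.b.(X\{b} + (X + X)) + a.0))\{b} + ((rec X. a.(b.b.(X\{b} + (X + X)) + a.0)) + (rec X. a.(b.b.(X\{b} + (X + X)) + a.0))) ⊢ -a-> t1, -a-> t5
  t5 = (b.b.((rec X. a.(b.b.(X\{b} + (X + X)) + a.0))\{b} + ((rec X. a.(b.b.(X\{b} + (X + X)) + a.0)) + (rec X. a.(b.b.(X\{b} + (X + X)) + a.0)))) + a.0)\{b} ⊢ -a-> t6
  t6 = 0\{b} ⊢ ∅
Trace ⟨aa⟩ through Q, begin at {t0}:
  [1] a ⇒ {t1}
  [2] a ⇒ {t2}
  — Q admits the full trace.
Trace ⟨aa⟩ through P, begin at {s0}:
  [1] a ⇒ {s1}
  [2] a ⇒ no successor for P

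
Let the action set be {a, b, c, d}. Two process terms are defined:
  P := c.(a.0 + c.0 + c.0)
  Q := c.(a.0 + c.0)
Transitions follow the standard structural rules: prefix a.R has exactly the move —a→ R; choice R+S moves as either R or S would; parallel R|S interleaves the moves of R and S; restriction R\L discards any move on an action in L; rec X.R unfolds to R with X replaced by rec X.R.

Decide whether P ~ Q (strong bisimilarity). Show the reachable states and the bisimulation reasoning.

Reachable graph of P (3 states):
  s0 = c.(a.0 + c.0 + c.0) → —c→ s1
  s1 = a.0 + c.0 + c.0 → —a→ s2, —c→ s2
  s2 = 0 → deadlocked
Reachable graph of Q (3 states):
  t0 = c.(a.0 + c.0) → —c→ t1
  t1 = a.0 + c.0 → —a→ t2, —c→ t2
  t2 = 0 → deadlocked
Bisimilarity quotient blocks:
  B0 = {s0, t0}
  B1 = {s1, t1}
  B2 = {s2, t2}
s0 ∈ B0, t0 ∈ B0 → same block

bisimilar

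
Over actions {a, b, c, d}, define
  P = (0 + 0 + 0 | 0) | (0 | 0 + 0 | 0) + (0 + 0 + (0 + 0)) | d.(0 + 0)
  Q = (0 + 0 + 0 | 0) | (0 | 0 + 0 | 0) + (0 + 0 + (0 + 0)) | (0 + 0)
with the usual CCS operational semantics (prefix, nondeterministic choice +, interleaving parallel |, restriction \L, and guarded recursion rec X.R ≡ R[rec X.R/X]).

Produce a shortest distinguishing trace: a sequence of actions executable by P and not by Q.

d

Reachable graph of P (2 states):
  s0 = (0 + 0 + 0 | 0) | (0 | 0 + 0 | 0) + (0 + 0 + (0 + 0)) | d.(0 + 0) → -d-> s1
  s1 = (0 + 0 + (0 + 0)) | (0 + 0) → ∅
Reachable graph of Q (1 states):
  t0 = (0 + 0 + 0 | 0) | (0 | 0 + 0 | 0) + (0 + 0 + (0 + 0)) | (0 + 0) → ∅
Run σ = ⟨d⟩ on P: start {s0}
  after d @ step 1: {s1}
  ✓ P
Run σ = ⟨d⟩ on Q: start {t0}
  after d @ step 1: ∅ (Q stuck)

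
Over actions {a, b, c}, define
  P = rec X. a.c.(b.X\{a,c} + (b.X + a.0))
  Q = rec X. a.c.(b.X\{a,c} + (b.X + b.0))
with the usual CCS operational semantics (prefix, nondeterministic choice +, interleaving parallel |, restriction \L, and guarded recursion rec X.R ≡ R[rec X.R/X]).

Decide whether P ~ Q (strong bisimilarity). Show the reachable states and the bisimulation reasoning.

P ≁ Q

Reachable graph of P (5 states):
  s0 = rec X. a.c.(b.X\{a,c} + (b.X + a.0)) has moves —a→ s1
  s1 = c.(b.(rec X. a.c.(b.X\{a,c} + (b.X + a.0)))\{a,c} + (b.(rec X. a.c.(b.X\{a,c} + (b.X + a.0))) + a.0)) has moves —c→ s2
  s2 = b.(rec X. a.c.(b.X\{a,c} + (b.X + a.0)))\{a,c} + (b.(rec X. a.c.(b.X\{a,c} + (b.X + a.0))) + a.0) has moves —a→ s3, —b→ s0, —b→ s4
  s3 = 0 has moves deadlocked
  s4 = (rec X. a.c.(b.X\{a,c} + (b.X + a.0)))\{a,c} has moves deadlocked
Reachable graph of Q (5 states):
  t0 = rec X. a.c.(b.X\{a,c} + (b.X + b.0)) has moves —a→ t1
  t1 = c.(b.(rec X. a.c.(b.X\{a,c} + (b.X + b.0)))\{a,c} + (b.(rec X. a.c.(b.X\{a,c} + (b.X + b.0))) + b.0)) has moves —c→ t2
  t2 = b.(rec X. a.c.(b.X\{a,c} + (b.X + b.0)))\{a,c} + (b.(rec X. a.c.(b.X\{a,c} + (b.X + b.0))) + b.0) has moves —b→ t0, —b→ t3, —b→ t4
  t3 = (rec X. a.c.(b.X\{a,c} + (b.X + b.0)))\{a,c} has moves deadlocked
  t4 = 0 has moves deadlocked
Coarsest stable partition (strong bisimilarity classes):
  B0 = {s0}
  B1 = {s1}
  B2 = {s2}
  B3 = {s3, s4, t3, t4}
  B4 = {t0}
  B5 = {t1}
  B6 = {t2}
s0 ∈ B0, t0 ∈ B4 → different blocks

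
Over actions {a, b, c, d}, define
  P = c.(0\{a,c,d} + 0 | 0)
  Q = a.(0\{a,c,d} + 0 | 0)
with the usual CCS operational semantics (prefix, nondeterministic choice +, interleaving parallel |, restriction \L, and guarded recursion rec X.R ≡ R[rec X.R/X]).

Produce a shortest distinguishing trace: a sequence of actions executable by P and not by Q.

c

Reachable graph of P (2 states):
  s0 = c.(0\{a,c,d} + 0 | 0) :: =c=> s1
  s1 = 0\{a,c,d} + 0 | 0 :: ∅
Reachable graph of Q (2 states):
  t0 = a.(0\{a,c,d} + 0 | 0) :: =a=> t1
  t1 = 0\{a,c,d} + 0 | 0 :: ∅
Run σ = ⟨c⟩ on P: start {s0}
  [1] c ⇒ {s1}
  P completes σ.
Run σ = ⟨c⟩ on Q: start {t0}
  [1] c ⇒ ∅ (Q stuck)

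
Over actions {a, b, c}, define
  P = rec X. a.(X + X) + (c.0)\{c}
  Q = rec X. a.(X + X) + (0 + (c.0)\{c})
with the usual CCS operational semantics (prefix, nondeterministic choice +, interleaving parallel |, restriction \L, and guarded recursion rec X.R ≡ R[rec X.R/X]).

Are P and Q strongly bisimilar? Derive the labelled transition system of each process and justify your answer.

YES

P's transition system — 2 states:
  p0 = rec X. a.(X + X) + (c.0)\{c} | ··a··> p1
  p1 = (rec X. a.(X + X) + (c.0)\{c}) + (rec X. a.(X + X) + (c.0)\{c}) | ··a··> p1
Q's transition system — 2 states:
  q0 = rec X. a.(X + X) + (0 + (c.0)\{c}) | ··a··> q1
  q1 = (rec X. a.(X + X) + (0 + (c.0)\{c})) + (rec X. a.(X + X) + (0 + (c.0)\{c})) | ··a··> q1
Partition-refinement fixed point:
  B0 = {p0, p1, q0, q1}
p0 ∈ B0, q0 ∈ B0 → same block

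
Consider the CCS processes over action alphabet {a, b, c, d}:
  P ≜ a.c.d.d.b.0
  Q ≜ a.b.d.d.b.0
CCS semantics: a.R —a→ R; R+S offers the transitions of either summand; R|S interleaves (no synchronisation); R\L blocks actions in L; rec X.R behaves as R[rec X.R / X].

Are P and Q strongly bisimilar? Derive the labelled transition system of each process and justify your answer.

LTS(P): 6 reachable states
  u0 = a.c.d.d.b.0 → =a=> u1
  u1 = c.d.d.b.0 → =c=> u2
  u2 = d.d.b.0 → =d=> u3
  u3 = d.b.0 → =d=> u4
  u4 = b.0 → =b=> u5
  u5 = 0 → deadlocked
LTS(Q): 6 reachable states
  v0 = a.b.d.d.b.0 → =a=> v1
  v1 = b.d.d.b.0 → =b=> v2
  v2 = d.d.b.0 → =d=> v3
  v3 = d.b.0 → =d=> v4
  v4 = b.0 → =b=> v5
  v5 = 0 → deadlocked
Coarsest stable partition (strong bisimilarity classes):
  B0 = {u0}
  B1 = {u1}
  B2 = {u2, v2}
  B3 = {u3, v3}
  B4 = {u4, v4}
  B5 = {u5, v5}
  B6 = {v0}
  B7 = {v1}
u0 ∈ B0, v0 ∈ B6 → different blocks

P ≁ Q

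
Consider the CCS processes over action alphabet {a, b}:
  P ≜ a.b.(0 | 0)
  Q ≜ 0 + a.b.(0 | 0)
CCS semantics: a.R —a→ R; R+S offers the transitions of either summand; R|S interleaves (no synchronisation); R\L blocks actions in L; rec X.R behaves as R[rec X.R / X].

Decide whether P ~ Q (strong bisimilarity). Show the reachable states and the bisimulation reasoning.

Reachable graph of P (3 states):
  s0 = a.b.(0 | 0) → -a-> s1
  s1 = b.(0 | 0) → -b-> s2
  s2 = 0 | 0 → ∅
Reachable graph of Q (3 states):
  t0 = 0 + a.b.(0 | 0) → -a-> t1
  t1 = b.(0 | 0) → -b-> t2
  t2 = 0 | 0 → ∅
Bisimilarity quotient blocks:
  B0 = {s0, t0}
  B1 = {s1, t1}
  B2 = {s2, t2}
s0 ∈ B0, t0 ∈ B0 → same block

bisimilar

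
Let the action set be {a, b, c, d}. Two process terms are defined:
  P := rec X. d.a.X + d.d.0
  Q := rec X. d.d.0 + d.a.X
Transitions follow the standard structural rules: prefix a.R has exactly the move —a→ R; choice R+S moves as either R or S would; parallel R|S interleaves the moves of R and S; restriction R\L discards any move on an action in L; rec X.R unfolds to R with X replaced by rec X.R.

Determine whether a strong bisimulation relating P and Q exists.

Reachable graph of P (4 states):
  m0 = rec X. d.a.X + d.d.0 ⊢ =d=> m1, =d=> m2
  m1 = a.(rec X. d.a.X + d.d.0) ⊢ =a=> m0
  m2 = d.0 ⊢ =d=> m3
  m3 = 0 ⊢ deadlocked
Reachable graph of Q (4 states):
  n0 = rec X. d.d.0 + d.a.X ⊢ =d=> n1, =d=> n2
  n1 = a.(rec X. d.d.0 + d.a.X) ⊢ =a=> n0
  n2 = d.0 ⊢ =d=> n3
  n3 = 0 ⊢ deadlocked
Bisimilarity quotient blocks:
  B0 = {m0, n0}
  B1 = {m2, n2}
  B2 = {m3, n3}
  B3 = {m1, n1}
m0 ∈ B0, n0 ∈ B0 → same block

YES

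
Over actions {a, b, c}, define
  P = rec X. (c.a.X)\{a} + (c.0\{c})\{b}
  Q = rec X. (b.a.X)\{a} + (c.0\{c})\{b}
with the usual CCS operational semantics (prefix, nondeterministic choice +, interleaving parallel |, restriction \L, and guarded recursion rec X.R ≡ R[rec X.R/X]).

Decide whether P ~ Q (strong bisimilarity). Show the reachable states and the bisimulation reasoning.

P ≁ Q

Reachable graph of P (3 states):
  u0 = rec X. (c.a.X)\{a} + (c.0\{c})\{b} | =c=> u1, =c=> u2
  u1 = (a.(rec X. (c.a.X)\{a} + (c.0\{c})\{b}))\{a} | deadlocked
  u2 = 0\{c}\{b} | deadlocked
Reachable graph of Q (3 states):
  v0 = rec X. (b.a.X)\{a} + (c.0\{c})\{b} | =b=> v1, =c=> v2
  v1 = (a.(rec X. (b.a.X)\{a} + (c.0\{c})\{b}))\{a} | deadlocked
  v2 = 0\{c}\{b} | deadlocked
Partition-refinement fixed point:
  B0 = {u0}
  B1 = {u1, u2, v1, v2}
  B2 = {v0}
u0 ∈ B0, v0 ∈ B2 → different blocks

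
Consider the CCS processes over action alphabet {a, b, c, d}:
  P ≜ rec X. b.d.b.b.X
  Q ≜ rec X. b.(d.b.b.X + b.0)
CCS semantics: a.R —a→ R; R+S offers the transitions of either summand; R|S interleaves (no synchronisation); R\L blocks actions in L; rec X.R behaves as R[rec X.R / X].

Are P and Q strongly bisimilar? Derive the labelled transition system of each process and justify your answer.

Reachable graph of P (4 states):
  p0 = rec X. b.d.b.b.X | ··b··> p1
  p1 = d.b.b.(rec X. b.d.b.b.X) | ··d··> p2
  p2 = b.b.(rec X. b.d.b.b.X) | ··b··> p3
  p3 = b.(rec X. b.d.b.b.X) | ··b··> p0
Reachable graph of Q (5 states):
  q0 = rec X. b.(d.b.b.X + b.0) | ··b··> q1
  q1 = d.b.b.(rec X. b.(d.b.b.X + b.0)) + b.0 | ··b··> q2, ··d··> q3
  q2 = 0 | (no moves)
  q3 = b.b.(rec X. b.(d.b.b.X + b.0)) | ··b··> q4
  q4 = b.(rec X. b.(d.b.b.X + b.0)) | ··b··> q0
Coarsest stable partition (strong bisimilarity classes):
  B0 = {p0}
  B1 = {p1}
  B2 = {p2}
  B3 = {p3}
  B4 = {q0}
  B5 = {q1}
  B6 = {q3}
  B7 = {q4}
  B8 = {q2}
p0 ∈ B0, q0 ∈ B4 → different blocks

not bisimilar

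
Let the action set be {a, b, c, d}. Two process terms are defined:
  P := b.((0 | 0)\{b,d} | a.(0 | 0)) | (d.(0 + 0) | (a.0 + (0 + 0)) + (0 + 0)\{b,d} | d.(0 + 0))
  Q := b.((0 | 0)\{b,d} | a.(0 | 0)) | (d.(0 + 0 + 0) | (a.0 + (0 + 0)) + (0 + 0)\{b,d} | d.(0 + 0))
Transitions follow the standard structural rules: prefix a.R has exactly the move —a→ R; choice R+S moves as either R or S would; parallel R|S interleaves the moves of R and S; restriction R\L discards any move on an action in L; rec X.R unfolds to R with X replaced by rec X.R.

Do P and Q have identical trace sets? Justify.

LTS(P): 15 reachable states
  u0 = b.((0 | 0)\{b,d} | a.(0 | 0)) | (d.(0 + 0) | (a.0 + (0 + 0)) + (0 + 0)\{b,d} | d.(0 + 0)) :: -a-> u1, -b-> u2, -d-> u3, -d-> u4
  u1 = b.((0 | 0)\{b,d} | a.(0 | 0)) | (d.(0 + 0) | 0) :: -b-> u5, -d-> u6
  u2 = (0 | 0)\{b,d} | a.(0 | 0) | (d.(0 + 0) | (a.0 + (0 + 0)) + (0 + 0)\{b,d} | d.(0 + 0)) :: -a-> u5, -a-> u7, -d-> u8, -d-> u9
  u3 = b.((0 | 0)\{b,d} | a.(0 | 0)) | ((0 + 0) | (a.0 + (0 + 0))) :: -a-> u6, -b-> u8
  u4 = b.((0 | 0)\{b,d} | a.(0 | 0)) | ((0 + 0)\{b,d} | (0 + 0)) :: -b-> u9
  u5 = (0 | 0)\{b,d} | a.(0 | 0) | (d.(0 + 0) | 0) :: -a-> u10, -d-> u11
  u6 = b.((0 | 0)\{b,d} | a.(0 | 0)) | ((0 + 0) | 0) :: -b-> u11
  u7 = (0 | 0)\{b,d} | (0 | 0) | (d.(0 + 0) | (a.0 + (0 + 0)) + (0 + 0)\{b,d} | d.(0 + 0)) :: -a-> u10, -d-> u12, -d-> u13
  u8 = (0 | 0)\{b,d} | a.(0 | 0) | ((0 + 0) | (a.0 + (0 + 0))) :: -a-> u11, -a-> u12
  u9 = (0 | 0)\{b,d} | a.(0 | 0) | ((0 + 0)\{b,d} | (0 + 0)) :: -a-> u13
  u10 = (0 | 0)\{b,d} | (0 | 0) | (d.(0 + 0) | 0) :: -d-> u14
  u11 = (0 | 0)\{b,d} | a.(0 | 0) | ((0 + 0) | 0) :: -a-> u14
  u12 = (0 | 0)\{b,d} | (0 | 0) | ((0 + 0) | (a.0 + (0 + 0))) :: -a-> u14
  u13 = (0 | 0)\{b,d} | (0 | 0) | ((0 + 0)\{b,d} | (0 + 0)) :: ·
  u14 = (0 | 0)\{b,d} | (0 | 0) | ((0 + 0) | 0) :: ·
LTS(Q): 15 reachable states
  v0 = b.((0 | 0)\{b,d} | a.(0 | 0)) | (d.(0 + 0 + 0) | (a.0 + (0 + 0)) + (0 + 0)\{b,d} | d.(0 + 0)) :: -a-> v1, -b-> v2, -d-> v3, -d-> v4
  v1 = b.((0 | 0)\{b,d} | a.(0 | 0)) | (d.(0 + 0 + 0) | 0) :: -b-> v5, -d-> v6
  v2 = (0 | 0)\{b,d} | a.(0 | 0) | (d.(0 + 0 + 0) | (a.0 + (0 + 0)) + (0 + 0)\{b,d} | d.(0 + 0)) :: -a-> v5, -a-> v7, -d-> v8, -d-> v9
  v3 = b.((0 | 0)\{b,d} | a.(0 | 0)) | ((0 + 0 + 0) | (a.0 + (0 + 0))) :: -a-> v6, -b-> v8
  v4 = b.((0 | 0)\{b,d} | a.(0 | 0)) | ((0 + 0)\{b,d} | (0 + 0)) :: -b-> v9
  v5 = (0 | 0)\{b,d} | a.(0 | 0) | (d.(0 + 0 + 0) | 0) :: -a-> v10, -d-> v11
  v6 = b.((0 | 0)\{b,d} | a.(0 | 0)) | ((0 + 0 + 0) | 0) :: -b-> v11
  v7 = (0 | 0)\{b,d} | (0 | 0) | (d.(0 + 0 + 0) | (a.0 + (0 + 0)) + (0 + 0)\{b,d} | d.(0 + 0)) :: -a-> v10, -d-> v12, -d-> v13
  v8 = (0 | 0)\{b,d} | a.(0 | 0) | ((0 + 0 + 0) | (a.0 + (0 + 0))) :: -a-> v11, -a-> v12
  v9 = (0 | 0)\{b,d} | a.(0 | 0) | ((0 + 0)\{b,d} | (0 + 0)) :: -a-> v13
  v10 = (0 | 0)\{b,d} | (0 | 0) | (d.(0 + 0 + 0) | 0) :: -d-> v14
  v11 = (0 | 0)\{b,d} | a.(0 | 0) | ((0 + 0 + 0) | 0) :: -a-> v14
  v12 = (0 | 0)\{b,d} | (0 | 0) | ((0 + 0 + 0) | (a.0 + (0 + 0))) :: -a-> v14
  v13 = (0 | 0)\{b,d} | (0 | 0) | ((0 + 0)\{b,d} | (0 + 0)) :: ·
  v14 = (0 | 0)\{b,d} | (0 | 0) | ((0 + 0 + 0) | 0) :: ·
Bisimilarity quotient blocks:
  B0 = {u0, v0}
  B1 = {u3, v3}
  B2 = {u4, u6, v4, v6}
  B3 = {u11, u12, u9, v11, v12, v9}
  B4 = {u13, u14, v13, v14}
  B5 = {u8, v8}
  B6 = {u2, v2}
  B7 = {u5, v5}
  B8 = {u10, v10}
  B9 = {u7, v7}
  B10 = {u1, v1}
u0 ∈ B0, v0 ∈ B0 → same block
Bisimilar ⇒ trace-equivalent.

trace-equivalent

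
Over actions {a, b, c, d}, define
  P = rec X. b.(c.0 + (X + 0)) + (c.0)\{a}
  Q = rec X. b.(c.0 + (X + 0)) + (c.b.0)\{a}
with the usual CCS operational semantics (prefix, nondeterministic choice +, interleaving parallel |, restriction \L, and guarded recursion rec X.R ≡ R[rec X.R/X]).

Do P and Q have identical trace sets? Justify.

Reachable graph of P (4 states):
  u0 = rec X. b.(c.0 + (X + 0)) + (c.0)\{a} has moves —b→ u1, —c→ u2
  u1 = c.0 + ((rec X. b.(c.0 + (X + 0)) + (c.0)\{a}) + 0) has moves —b→ u1, —c→ u2, —c→ u3
  u2 = 0\{a} has moves deadlocked
  u3 = 0 has moves deadlocked
Reachable graph of Q (5 states):
  v0 = rec X. b.(c.0 + (X + 0)) + (c.b.0)\{a} has moves —b→ v1, —c→ v2
  v1 = c.0 + ((rec X. b.(c.0 + (X + 0)) + (c.b.0)\{a}) + 0) has moves —b→ v1, —c→ v2, —c→ v3
  v2 = (b.0)\{a} has moves —b→ v4
  v3 = 0 has moves deadlocked
  v4 = 0\{a} has moves deadlocked
Run σ = ⟨cb⟩ on Q: start {v0}
  after c @ step 1: {v2}
  after b @ step 2: {v4}
  — Q admits the full trace.
Run σ = ⟨cb⟩ on P: start {u0}
  after c @ step 1: {u2}
  after b @ step 2: ∅  — P cannot continue

trace-distinct — witness ⟨cb⟩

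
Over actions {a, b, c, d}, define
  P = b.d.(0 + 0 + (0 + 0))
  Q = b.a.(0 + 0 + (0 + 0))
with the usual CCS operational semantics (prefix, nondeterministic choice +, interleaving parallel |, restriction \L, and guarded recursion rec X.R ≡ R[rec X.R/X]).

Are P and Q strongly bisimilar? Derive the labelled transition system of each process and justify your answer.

Reachable graph of P (3 states):
  u0 = b.d.(0 + 0 + (0 + 0)) has moves =b=> u1
  u1 = d.(0 + 0 + (0 + 0)) has moves =d=> u2
  u2 = 0 + 0 + (0 + 0) has moves ∅
Reachable graph of Q (3 states):
  v0 = b.a.(0 + 0 + (0 + 0)) has moves =b=> v1
  v1 = a.(0 + 0 + (0 + 0)) has moves =a=> v2
  v2 = 0 + 0 + (0 + 0) has moves ∅
Bisimilarity quotient blocks:
  B0 = {u0}
  B1 = {u1}
  B2 = {u2, v2}
  B3 = {v0}
  B4 = {v1}
u0 ∈ B0, v0 ∈ B3 → different blocks

not bisimilar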